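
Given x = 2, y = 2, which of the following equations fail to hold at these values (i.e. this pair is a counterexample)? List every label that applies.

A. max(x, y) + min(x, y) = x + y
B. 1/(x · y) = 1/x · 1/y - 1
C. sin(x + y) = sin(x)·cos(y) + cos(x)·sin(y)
B

Evaluating each claim at the given values:
A. LHS = 4, RHS = 4 → holds here (LHS = RHS)
B. LHS = 1/4, RHS = -3/4 → fails here (LHS ≠ RHS)
C. LHS = sin(4) ≈ -0.7568, RHS = 2·sin(2)·cos(2) ≈ -0.7568 → holds here (LHS = RHS)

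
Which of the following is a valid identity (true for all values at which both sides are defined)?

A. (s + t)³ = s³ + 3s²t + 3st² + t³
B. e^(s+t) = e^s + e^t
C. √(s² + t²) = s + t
A

A: holds — e.g. at (5, 8), both sides equal 2197.
B: fails at (3, 7) — LHS = e^10 ≈ 22026.5, RHS = e^3 + e^7 ≈ 1117.
C: fails at (3, 3) — LHS = 3·√(2) ≈ 4.243, RHS = 6.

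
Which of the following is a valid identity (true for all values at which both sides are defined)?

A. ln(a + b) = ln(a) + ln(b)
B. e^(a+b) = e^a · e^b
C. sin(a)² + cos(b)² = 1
B

A: fails at (5, 8) — LHS = ln(13) ≈ 2.565, RHS = ln(5) + ln(8) ≈ 3.689.
B: holds — e.g. at (3, 7), both sides equal e^10 ≈ 22026.5.
C: fails at (2, 4) — LHS = cos(4)² + sin(2)² ≈ 1.254, RHS = 1.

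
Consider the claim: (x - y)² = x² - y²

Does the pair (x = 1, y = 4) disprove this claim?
Substituting x = 1, y = 4:
LHS = (1 - 4)² = 9
RHS = 1² - 4² = -15

Since LHS ≠ RHS, this pair disproves the claim.

Answer: Yes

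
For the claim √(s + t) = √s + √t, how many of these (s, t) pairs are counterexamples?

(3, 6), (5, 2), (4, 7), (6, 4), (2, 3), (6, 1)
6

Testing each pair:
(3, 6): LHS = 3, RHS = √(3) + √(6) ≈ 4.182 → counterexample
(5, 2): LHS = √(7) ≈ 2.646, RHS = √(2) + √(5) ≈ 3.65 → counterexample
(4, 7): LHS = √(11) ≈ 3.317, RHS = 2 + √(7) ≈ 4.646 → counterexample
(6, 4): LHS = √(10) ≈ 3.162, RHS = 2 + √(6) ≈ 4.449 → counterexample
(2, 3): LHS = √(5) ≈ 2.236, RHS = √(2) + √(3) ≈ 3.146 → counterexample
(6, 1): LHS = √(7) ≈ 2.646, RHS = 1 + √(6) ≈ 3.449 → counterexample

That makes 6 counterexamples.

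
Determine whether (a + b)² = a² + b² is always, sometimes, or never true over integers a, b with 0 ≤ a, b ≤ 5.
Sometimes true

It holds at (a, b) = (0, 0) (both sides equal 0), but fails at (a, b) = (1, 2) (LHS = 9, RHS = 5).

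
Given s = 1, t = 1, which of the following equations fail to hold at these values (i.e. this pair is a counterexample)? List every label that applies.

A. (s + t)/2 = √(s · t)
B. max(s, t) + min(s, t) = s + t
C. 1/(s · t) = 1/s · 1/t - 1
C

Evaluating each claim at the given values:
A. LHS = 1, RHS = 1 → holds here (LHS = RHS)
B. LHS = 2, RHS = 2 → holds here (LHS = RHS)
C. LHS = 1, RHS = 0 → fails here (LHS ≠ RHS)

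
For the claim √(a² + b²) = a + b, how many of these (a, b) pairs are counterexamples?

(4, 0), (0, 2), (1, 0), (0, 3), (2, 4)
Testing each pair:
(4, 0): LHS = 4, RHS = 4 → satisfies claim
(0, 2): LHS = 2, RHS = 2 → satisfies claim
(1, 0): LHS = 1, RHS = 1 → satisfies claim
(0, 3): LHS = 3, RHS = 3 → satisfies claim
(2, 4): LHS = 2·√(5) ≈ 4.472, RHS = 6 → counterexample

That makes 1 counterexample.

Answer: 1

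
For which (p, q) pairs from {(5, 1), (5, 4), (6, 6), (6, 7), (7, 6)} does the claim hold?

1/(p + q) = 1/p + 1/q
Testing each pair:
(5, 1): LHS = 1/6, RHS = 6/5 → fails
(5, 4): LHS = 1/9, RHS = 9/20 → fails
(6, 6): LHS = 1/12, RHS = 1/3 → fails
(6, 7): LHS = 1/13, RHS = 13/42 → fails
(7, 6): LHS = 1/13, RHS = 13/42 → fails

No pair satisfies the claim.

Answer: None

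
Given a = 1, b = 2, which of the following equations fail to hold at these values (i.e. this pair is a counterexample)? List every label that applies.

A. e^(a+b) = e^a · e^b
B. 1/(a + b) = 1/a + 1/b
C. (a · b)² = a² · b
Evaluating each claim at the given values:
A. LHS = e^3 ≈ 20.09, RHS = e^3 ≈ 20.09 → holds here (LHS = RHS)
B. LHS = 1/3, RHS = 3/2 → fails here (LHS ≠ RHS)
C. LHS = 4, RHS = 2 → fails here (LHS ≠ RHS)

Answer: B, C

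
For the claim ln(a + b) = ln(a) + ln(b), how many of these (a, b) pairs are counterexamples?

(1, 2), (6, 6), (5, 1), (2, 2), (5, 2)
4

Testing each pair:
(1, 2): LHS = ln(3) ≈ 1.099, RHS = ln(2) ≈ 0.6931 → counterexample
(6, 6): LHS = ln(12) ≈ 2.485, RHS = 2·ln(6) ≈ 3.584 → counterexample
(5, 1): LHS = ln(6) ≈ 1.792, RHS = ln(5) ≈ 1.609 → counterexample
(2, 2): LHS = ln(4) ≈ 1.386, RHS = 2·ln(2) ≈ 1.386 → satisfies claim
(5, 2): LHS = ln(7) ≈ 1.946, RHS = ln(2) + ln(5) ≈ 2.303 → counterexample

That makes 4 counterexamples.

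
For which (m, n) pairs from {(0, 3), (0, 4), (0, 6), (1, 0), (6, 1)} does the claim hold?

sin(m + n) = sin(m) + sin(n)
Testing each pair:
(0, 3): LHS = sin(3) ≈ 0.1411, RHS = sin(3) ≈ 0.1411 → holds
(0, 4): LHS = sin(4) ≈ -0.7568, RHS = sin(4) ≈ -0.7568 → holds
(0, 6): LHS = sin(6) ≈ -0.2794, RHS = sin(6) ≈ -0.2794 → holds
(1, 0): LHS = sin(1) ≈ 0.8415, RHS = sin(1) ≈ 0.8415 → holds
(6, 1): LHS = sin(7) ≈ 0.657, RHS = sin(6) + sin(1) ≈ 0.5621 → fails

4 of 5 pairs satisfy the claim.

Answer: (0, 3), (0, 4), (0, 6), (1, 0)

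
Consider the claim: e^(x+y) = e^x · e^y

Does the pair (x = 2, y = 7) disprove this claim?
Substituting x = 2, y = 7:
LHS = e^(2+7) = e^9 ≈ 8103
RHS = e^2 · e^7 = e^9 ≈ 8103

The sides agree, so this pair does not disprove the claim.

Answer: No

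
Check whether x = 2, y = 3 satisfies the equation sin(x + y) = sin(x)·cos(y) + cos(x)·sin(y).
Substituting x = 2, y = 3:

LHS = sin(2 + 3) = sin(5) ≈ -0.9589
RHS = sin(2)·cos(3) + cos(2)·sin(3) = sin(2)·cos(3) + sin(3)·cos(2) ≈ -0.9589

LHS = RHS, so the equation holds at this point.

Answer: Holds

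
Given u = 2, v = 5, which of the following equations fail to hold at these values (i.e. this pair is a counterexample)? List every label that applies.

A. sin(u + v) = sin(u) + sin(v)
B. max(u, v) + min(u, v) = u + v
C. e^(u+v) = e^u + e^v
A, C

Evaluating each claim at the given values:
A. LHS = sin(7) ≈ 0.657, RHS = sin(5) + sin(2) ≈ -0.04963 → fails here (LHS ≠ RHS)
B. LHS = 7, RHS = 7 → holds here (LHS = RHS)
C. LHS = e^7 ≈ 1097, RHS = e^2 + e^5 ≈ 155.8 → fails here (LHS ≠ RHS)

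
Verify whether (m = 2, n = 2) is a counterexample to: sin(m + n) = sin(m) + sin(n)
Yes

Substituting m = 2, n = 2:
LHS = sin(2 + 2) = sin(4) ≈ -0.7568
RHS = sin(2) + sin(2) = 2·sin(2) ≈ 1.819

Since LHS ≠ RHS, this pair disproves the claim.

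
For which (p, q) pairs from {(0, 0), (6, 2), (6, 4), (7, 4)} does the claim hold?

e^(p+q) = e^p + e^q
Testing each pair:
(0, 0): LHS = 1, RHS = 2 → fails
(6, 2): LHS = e^8 ≈ 2981, RHS = e^2 + e^6 ≈ 410.8 → fails
(6, 4): LHS = e^10 ≈ 22026.5, RHS = e^4 + e^6 ≈ 458 → fails
(7, 4): LHS = e^11 ≈ 59874.1, RHS = e^4 + e^7 ≈ 1151 → fails

No pair satisfies the claim.

Answer: None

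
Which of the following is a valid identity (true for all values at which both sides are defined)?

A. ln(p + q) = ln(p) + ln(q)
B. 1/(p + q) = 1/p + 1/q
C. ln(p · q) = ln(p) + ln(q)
C

A: fails at (4, 5) — LHS = ln(9) ≈ 2.197, RHS = ln(4) + ln(5) ≈ 2.996.
B: fails at (2, 2) — LHS = 1/4, RHS = 1.
C: holds — e.g. at (2, 7), both sides equal ln(14) ≈ 2.639.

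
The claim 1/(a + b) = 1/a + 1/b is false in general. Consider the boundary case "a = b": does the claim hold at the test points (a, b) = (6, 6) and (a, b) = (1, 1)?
At (6, 6): LHS = 1/12 ≠ RHS = 1/3
At (1, 1): LHS = 1/2 ≠ RHS = 2

Answer: No, fails at both test points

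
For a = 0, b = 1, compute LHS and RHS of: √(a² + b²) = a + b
LHS = √(0² + 1²) = 1
RHS = 0 + 1 = 1

LHS = RHS: the two sides agree.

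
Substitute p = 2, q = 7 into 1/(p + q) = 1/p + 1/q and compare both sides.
LHS = 1/(2 + 7) = 1/9
RHS = 1/2 + 1/7 = 9/14

LHS ≠ RHS, so the equation does not hold here.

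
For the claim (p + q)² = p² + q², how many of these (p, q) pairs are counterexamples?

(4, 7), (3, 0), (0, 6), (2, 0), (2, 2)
2

Testing each pair:
(4, 7): LHS = 121, RHS = 65 → counterexample
(3, 0): LHS = 9, RHS = 9 → satisfies claim
(0, 6): LHS = 36, RHS = 36 → satisfies claim
(2, 0): LHS = 4, RHS = 4 → satisfies claim
(2, 2): LHS = 16, RHS = 8 → counterexample

That makes 2 counterexamples.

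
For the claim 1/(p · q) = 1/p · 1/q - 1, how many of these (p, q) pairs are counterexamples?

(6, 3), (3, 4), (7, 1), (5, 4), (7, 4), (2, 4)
Testing each pair:
(6, 3): LHS = 1/18, RHS = -17/18 → counterexample
(3, 4): LHS = 1/12, RHS = -11/12 → counterexample
(7, 1): LHS = 1/7, RHS = -6/7 → counterexample
(5, 4): LHS = 1/20, RHS = -19/20 → counterexample
(7, 4): LHS = 1/28, RHS = -27/28 → counterexample
(2, 4): LHS = 1/8, RHS = -7/8 → counterexample

That makes 6 counterexamples.

Answer: 6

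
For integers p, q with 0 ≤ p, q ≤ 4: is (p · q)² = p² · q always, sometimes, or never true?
It holds at (p, q) = (1, 0) (both sides equal 0), but fails at (p, q) = (4, 2) (LHS = 64, RHS = 32).

Answer: Sometimes true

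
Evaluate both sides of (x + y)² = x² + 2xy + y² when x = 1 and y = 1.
LHS = (1 + 1)² = 4
RHS = 1² + 2·1·1 + 1² = 4

LHS = RHS: the two sides agree.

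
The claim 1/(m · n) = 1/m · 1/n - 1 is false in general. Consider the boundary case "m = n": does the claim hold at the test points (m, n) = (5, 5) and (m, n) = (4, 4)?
No, fails at both test points

At (5, 5): LHS = 1/25 ≠ RHS = -24/25
At (4, 4): LHS = 1/16 ≠ RHS = -15/16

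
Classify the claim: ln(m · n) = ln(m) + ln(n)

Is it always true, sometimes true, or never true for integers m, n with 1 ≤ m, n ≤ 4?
The identity holds for every pair in the range. For instance at (m, n) = (3, 3): both sides equal ln(9) ≈ 2.197.

Answer: Always true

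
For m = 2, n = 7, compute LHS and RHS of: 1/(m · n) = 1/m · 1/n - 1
LHS = 1/(2 · 7) = 1/14
RHS = 1/2 · 1/7 - 1 = -13/14

LHS ≠ RHS, so the equation does not hold here.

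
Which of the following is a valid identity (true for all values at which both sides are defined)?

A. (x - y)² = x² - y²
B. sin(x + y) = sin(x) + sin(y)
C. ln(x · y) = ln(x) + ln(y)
A: fails at (4, 6) — LHS = 4, RHS = -20.
B: fails at (4, 4) — LHS = sin(8) ≈ 0.9894, RHS = 2·sin(4) ≈ -1.514.
C: holds — e.g. at (5, 8), both sides equal ln(40) ≈ 3.689.

Answer: C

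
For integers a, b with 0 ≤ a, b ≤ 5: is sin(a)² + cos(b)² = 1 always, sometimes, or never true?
It holds at (a, b) = (5, 5) (both sides equal 1), but fails at (a, b) = (1, 4) (LHS = cos(4)² + sin(1)² ≈ 1.135, RHS = 1).

Answer: Sometimes true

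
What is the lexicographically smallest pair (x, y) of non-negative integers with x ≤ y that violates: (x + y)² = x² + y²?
(x, y) = (1, 1)

At (0, 5): both sides equal 25, so it holds there.

Substituting (1, 1) into the claim:
LHS = (1 + 1)² = 4
RHS = 1² + 1² = 2

Since LHS ≠ RHS, this pair disproves the claim, and no lexicographically smaller pair (x ≤ y, non-negative integers) does.

For instance (3, 5) is also a counterexample (LHS = 64, RHS = 34), but it's lexicographically larger.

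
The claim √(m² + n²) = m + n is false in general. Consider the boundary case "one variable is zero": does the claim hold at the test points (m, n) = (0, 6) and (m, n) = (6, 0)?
At (0, 6): LHS = 6, RHS = 6 → equal
At (6, 0): LHS = 6, RHS = 6 → equal

So the claim does hold at both of these boundary points, even though it is not an identity.

Answer: Yes, holds at both test points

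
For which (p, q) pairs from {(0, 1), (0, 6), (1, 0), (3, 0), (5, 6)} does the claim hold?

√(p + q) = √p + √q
Testing each pair:
(0, 1): LHS = 1, RHS = 1 → holds
(0, 6): LHS = √(6) ≈ 2.449, RHS = √(6) ≈ 2.449 → holds
(1, 0): LHS = 1, RHS = 1 → holds
(3, 0): LHS = √(3) ≈ 1.732, RHS = √(3) ≈ 1.732 → holds
(5, 6): LHS = √(11) ≈ 3.317, RHS = √(5) + √(6) ≈ 4.686 → fails

4 of 5 pairs satisfy the claim.

Answer: (0, 1), (0, 6), (1, 0), (3, 0)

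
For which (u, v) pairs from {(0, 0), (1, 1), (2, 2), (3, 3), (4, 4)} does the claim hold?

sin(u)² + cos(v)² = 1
Testing each pair:
(0, 0): LHS = 1, RHS = 1 → holds
(1, 1): LHS = cos(1)² + sin(1)² = 1, RHS = 1 → holds
(2, 2): LHS = cos(2)² + sin(2)² = 1, RHS = 1 → holds
(3, 3): LHS = sin(3)² + cos(3)² = 1, RHS = 1 → holds
(4, 4): LHS = cos(4)² + sin(4)² = 1, RHS = 1 → holds

Every pair satisfies the claim.

Answer: All pairs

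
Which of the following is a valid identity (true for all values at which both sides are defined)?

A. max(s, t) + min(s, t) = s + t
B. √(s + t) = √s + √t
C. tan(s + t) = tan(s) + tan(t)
A: holds — e.g. at (1, 2), both sides equal 3.
B: fails at (3, 7) — LHS = √(10) ≈ 3.162, RHS = √(3) + √(7) ≈ 4.378.
C: fails at (2, 2) — LHS = tan(4) ≈ 1.158, RHS = 2·tan(2) ≈ -4.37.

Answer: A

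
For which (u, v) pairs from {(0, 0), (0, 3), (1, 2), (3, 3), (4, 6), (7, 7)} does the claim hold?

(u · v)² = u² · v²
Testing each pair:
(0, 0): LHS = 0, RHS = 0 → holds
(0, 3): LHS = 0, RHS = 0 → holds
(1, 2): LHS = 4, RHS = 4 → holds
(3, 3): LHS = 81, RHS = 81 → holds
(4, 6): LHS = 576, RHS = 576 → holds
(7, 7): LHS = 2401, RHS = 2401 → holds

Every pair satisfies the claim.

Answer: All pairs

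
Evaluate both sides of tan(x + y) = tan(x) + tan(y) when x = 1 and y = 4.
LHS = tan(1 + 4) = tan(5) ≈ -3.381
RHS = tan(1) + tan(4) ≈ 2.715

LHS ≠ RHS (they differ by about 6.096), so the equation does not hold here.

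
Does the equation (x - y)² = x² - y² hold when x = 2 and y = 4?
Fails

Substituting x = 2, y = 4:

LHS = (2 - 4)² = 4
RHS = 2² - 4² = -12

LHS ≠ RHS, so the equation does not hold at this point.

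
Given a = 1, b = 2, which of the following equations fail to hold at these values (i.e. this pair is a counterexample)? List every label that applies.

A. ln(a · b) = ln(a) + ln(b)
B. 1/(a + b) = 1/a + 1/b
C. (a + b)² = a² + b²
B, C

Evaluating each claim at the given values:
A. LHS = ln(2) ≈ 0.6931, RHS = ln(2) ≈ 0.6931 → holds here (LHS = RHS)
B. LHS = 1/3, RHS = 3/2 → fails here (LHS ≠ RHS)
C. LHS = 9, RHS = 5 → fails here (LHS ≠ RHS)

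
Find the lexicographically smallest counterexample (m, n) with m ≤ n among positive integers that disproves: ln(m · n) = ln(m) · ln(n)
At (1, 1): both sides equal 0, so it holds there.

Substituting (1, 2) into the claim:
LHS = ln(1 · 2) = ln(2) ≈ 0.6931
RHS = ln(1) · ln(2) = 0

Since LHS ≠ RHS, this pair disproves the claim, and no lexicographically smaller pair (m ≤ n, positive integers) does.

For instance (1, 4) is also a counterexample (LHS = ln(4) ≈ 1.386, RHS = 0), but it's lexicographically larger.

Answer: (m, n) = (1, 2)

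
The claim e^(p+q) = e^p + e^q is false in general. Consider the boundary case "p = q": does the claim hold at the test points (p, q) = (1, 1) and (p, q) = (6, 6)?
At (1, 1): LHS = e^2 ≈ 7.389 ≠ RHS = 2·e ≈ 5.437
At (6, 6): LHS = e^12 ≈ 162754.8 ≠ RHS = 2·e^6 ≈ 806.9

Answer: No, fails at both test points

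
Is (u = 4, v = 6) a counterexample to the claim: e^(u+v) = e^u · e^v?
Substituting u = 4, v = 6:
LHS = e^(4+6) = e^10 ≈ 22026.5
RHS = e^4 · e^6 = e^10 ≈ 22026.5

The sides agree, so this pair does not disprove the claim.

Answer: No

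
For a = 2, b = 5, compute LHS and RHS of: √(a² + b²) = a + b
LHS = √(2² + 5²) = √(29) ≈ 5.385
RHS = 2 + 5 = 7

LHS ≠ RHS (they differ by about 1.615), so the equation does not hold here.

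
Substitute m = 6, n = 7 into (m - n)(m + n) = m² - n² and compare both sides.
LHS = (6 - 7)(6 + 7) = -13
RHS = 6² - 7² = -13

LHS = RHS: the two sides agree.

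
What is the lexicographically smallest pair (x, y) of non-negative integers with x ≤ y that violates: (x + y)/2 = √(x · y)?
(x, y) = (0, 1)

Substituting (0, 1) into the claim:
LHS = (0 + 1)/2 = 1/2
RHS = √(0 · 1) = 0

Since LHS ≠ RHS, this pair disproves the claim, and no lexicographically smaller pair (x ≤ y, non-negative integers) does.

For instance (4, 7) is also a counterexample (LHS = 11/2, RHS = 2·√(7) ≈ 5.292), but it's lexicographically larger.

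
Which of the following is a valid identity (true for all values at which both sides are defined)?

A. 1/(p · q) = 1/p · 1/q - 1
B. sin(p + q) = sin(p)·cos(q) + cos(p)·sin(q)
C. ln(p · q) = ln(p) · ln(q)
B

A: fails at (3, 4) — LHS = 1/12, RHS = -11/12.
B: holds — e.g. at (1, 3), both sides equal sin(4) ≈ -0.7568.
C: fails at (2, 2) — LHS = ln(4) ≈ 1.386, RHS = ln(2)² ≈ 0.4805.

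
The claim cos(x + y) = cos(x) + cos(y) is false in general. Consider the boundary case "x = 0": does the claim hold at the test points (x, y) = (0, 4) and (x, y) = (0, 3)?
At (0, 4): LHS = cos(4) ≈ -0.6536 ≠ RHS = cos(4) + 1 ≈ 0.3464
At (0, 3): LHS = cos(3) ≈ -0.99 ≠ RHS = cos(3) + 1 ≈ 0.01001

Answer: No, fails at both test points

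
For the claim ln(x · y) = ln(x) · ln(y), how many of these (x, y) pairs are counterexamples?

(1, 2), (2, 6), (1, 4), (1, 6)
Testing each pair:
(1, 2): LHS = ln(2) ≈ 0.6931, RHS = 0 → counterexample
(2, 6): LHS = ln(12) ≈ 2.485, RHS = ln(2)·ln(6) ≈ 1.242 → counterexample
(1, 4): LHS = ln(4) ≈ 1.386, RHS = 0 → counterexample
(1, 6): LHS = ln(6) ≈ 1.792, RHS = 0 → counterexample

That makes 4 counterexamples.

Answer: 4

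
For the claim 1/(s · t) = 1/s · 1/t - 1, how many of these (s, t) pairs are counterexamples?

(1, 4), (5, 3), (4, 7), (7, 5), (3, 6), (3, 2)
Testing each pair:
(1, 4): LHS = 1/4, RHS = -3/4 → counterexample
(5, 3): LHS = 1/15, RHS = -14/15 → counterexample
(4, 7): LHS = 1/28, RHS = -27/28 → counterexample
(7, 5): LHS = 1/35, RHS = -34/35 → counterexample
(3, 6): LHS = 1/18, RHS = -17/18 → counterexample
(3, 2): LHS = 1/6, RHS = -5/6 → counterexample

That makes 6 counterexamples.

Answer: 6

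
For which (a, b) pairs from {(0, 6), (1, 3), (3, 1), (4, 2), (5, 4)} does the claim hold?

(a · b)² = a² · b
Testing each pair:
(0, 6): LHS = 0, RHS = 0 → holds
(1, 3): LHS = 9, RHS = 3 → fails
(3, 1): LHS = 9, RHS = 9 → holds
(4, 2): LHS = 64, RHS = 32 → fails
(5, 4): LHS = 400, RHS = 100 → fails

2 of 5 pairs satisfy the claim.

Answer: (0, 6), (3, 1)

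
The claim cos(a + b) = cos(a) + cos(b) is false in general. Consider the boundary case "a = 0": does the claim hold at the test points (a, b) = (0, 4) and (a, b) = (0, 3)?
No, fails at both test points

At (0, 4): LHS = cos(4) ≈ -0.6536 ≠ RHS = cos(4) + 1 ≈ 0.3464
At (0, 3): LHS = cos(3) ≈ -0.99 ≠ RHS = cos(3) + 1 ≈ 0.01001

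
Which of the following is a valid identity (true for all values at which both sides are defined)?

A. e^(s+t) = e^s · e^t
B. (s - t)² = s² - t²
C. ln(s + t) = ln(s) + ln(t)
A

A: holds — e.g. at (2, 3), both sides equal e^5 ≈ 148.4.
B: fails at (0, 1) — LHS = 1, RHS = -1.
C: fails at (4, 4) — LHS = ln(8) ≈ 2.079, RHS = 2·ln(4) ≈ 2.773.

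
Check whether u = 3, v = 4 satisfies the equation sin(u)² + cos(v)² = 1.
Fails

Substituting u = 3, v = 4:

LHS = sin(3)² + cos(4)² ≈ 0.4472
RHS = 1

LHS ≠ RHS, so the equation does not hold at this point.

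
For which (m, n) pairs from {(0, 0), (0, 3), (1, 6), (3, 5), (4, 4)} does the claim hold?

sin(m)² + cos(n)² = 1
Testing each pair:
(0, 0): LHS = 1, RHS = 1 → holds
(0, 3): LHS = cos(3)² ≈ 0.9801, RHS = 1 → fails
(1, 6): LHS = sin(1)² + cos(6)² ≈ 1.63, RHS = 1 → fails
(3, 5): LHS = sin(3)² + cos(5)² ≈ 0.1004, RHS = 1 → fails
(4, 4): LHS = cos(4)² + sin(4)² = 1, RHS = 1 → holds

2 of 5 pairs satisfy the claim.

Answer: (0, 0), (4, 4)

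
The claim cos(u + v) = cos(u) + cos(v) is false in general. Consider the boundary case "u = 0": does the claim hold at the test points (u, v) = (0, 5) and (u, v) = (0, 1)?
No, fails at both test points

At (0, 5): LHS = cos(5) ≈ 0.2837 ≠ RHS = cos(5) + 1 ≈ 1.284
At (0, 1): LHS = cos(1) ≈ 0.5403 ≠ RHS = cos(1) + 1 ≈ 1.54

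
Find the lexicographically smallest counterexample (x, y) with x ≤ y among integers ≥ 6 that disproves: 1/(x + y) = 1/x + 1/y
(x, y) = (6, 6)

Substituting (6, 6) into the claim:
LHS = 1/(6 + 6) = 1/12
RHS = 1/6 + 1/6 = 1/3

Since LHS ≠ RHS, this pair disproves the claim, and no lexicographically smaller pair (x ≤ y, integers ≥ 6) does.

For instance (10, 13) is also a counterexample (LHS = 1/23, RHS = 23/130), but it's lexicographically larger.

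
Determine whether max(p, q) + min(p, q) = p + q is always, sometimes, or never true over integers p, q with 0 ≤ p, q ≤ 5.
The identity holds for every pair in the range. For instance at (p, q) = (5, 3): both sides equal 8.

Answer: Always true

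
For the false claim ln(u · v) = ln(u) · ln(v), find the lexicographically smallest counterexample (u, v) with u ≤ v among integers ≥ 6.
(u, v) = (6, 6)

Substituting (6, 6) into the claim:
LHS = ln(6 · 6) = ln(36) ≈ 3.584
RHS = ln(6) · ln(6) = ln(6)² ≈ 3.21

Since LHS ≠ RHS, this pair disproves the claim, and no lexicographically smaller pair (u ≤ v, integers ≥ 6) does.

For instance (9, 11) is also a counterexample (LHS = ln(99) ≈ 4.595, RHS = ln(9)·ln(11) ≈ 5.269), but it's lexicographically larger.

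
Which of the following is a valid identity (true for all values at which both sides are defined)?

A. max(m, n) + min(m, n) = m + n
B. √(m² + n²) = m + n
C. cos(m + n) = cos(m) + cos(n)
A: holds — e.g. at (3, 4), both sides equal 7.
B: fails at (1, 5) — LHS = √(26) ≈ 5.099, RHS = 6.
C: fails at (1, 5) — LHS = cos(6) ≈ 0.9602, RHS = cos(5) + cos(1) ≈ 0.824.

Answer: A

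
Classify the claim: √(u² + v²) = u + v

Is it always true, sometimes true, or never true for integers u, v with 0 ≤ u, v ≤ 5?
Sometimes true

It holds at (u, v) = (0, 4) (both sides equal 4), but fails at (u, v) = (1, 4) (LHS = √(17) ≈ 4.123, RHS = 5).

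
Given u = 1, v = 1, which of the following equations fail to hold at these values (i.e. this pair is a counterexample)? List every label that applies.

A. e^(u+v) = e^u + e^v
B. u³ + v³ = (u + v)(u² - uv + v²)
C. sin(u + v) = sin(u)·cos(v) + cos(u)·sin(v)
Evaluating each claim at the given values:
A. LHS = e^2 ≈ 7.389, RHS = 2·e ≈ 5.437 → fails here (LHS ≠ RHS)
B. LHS = 2, RHS = 2 → holds here (LHS = RHS)
C. LHS = sin(2) ≈ 0.9093, RHS = 2·sin(1)·cos(1) ≈ 0.9093 → holds here (LHS = RHS)

Answer: A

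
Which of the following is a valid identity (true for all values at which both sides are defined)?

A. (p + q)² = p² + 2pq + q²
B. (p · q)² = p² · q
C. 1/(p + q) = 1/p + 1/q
A

A: holds — e.g. at (2, 4), both sides equal 36.
B: fails at (2, 2) — LHS = 16, RHS = 8.
C: fails at (2, 4) — LHS = 1/6, RHS = 3/4.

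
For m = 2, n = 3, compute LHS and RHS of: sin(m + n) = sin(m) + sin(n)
LHS = sin(2 + 3) = sin(5) ≈ -0.9589
RHS = sin(2) + sin(3) ≈ 1.05

LHS ≠ RHS (they differ by about 2.009), so the equation does not hold here.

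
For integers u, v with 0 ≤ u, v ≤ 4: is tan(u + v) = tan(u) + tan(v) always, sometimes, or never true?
Sometimes true

It holds at (u, v) = (0, 1) (both sides equal tan(1) ≈ 1.557), but fails at (u, v) = (1, 3) (LHS = tan(4) ≈ 1.158, RHS = tan(3) + tan(1) ≈ 1.415).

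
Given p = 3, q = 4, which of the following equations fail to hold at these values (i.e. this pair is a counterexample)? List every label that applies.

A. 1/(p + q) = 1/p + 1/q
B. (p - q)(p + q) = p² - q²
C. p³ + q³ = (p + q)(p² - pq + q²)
Evaluating each claim at the given values:
A. LHS = 1/7, RHS = 7/12 → fails here (LHS ≠ RHS)
B. LHS = -7, RHS = -7 → holds here (LHS = RHS)
C. LHS = 91, RHS = 91 → holds here (LHS = RHS)

Answer: A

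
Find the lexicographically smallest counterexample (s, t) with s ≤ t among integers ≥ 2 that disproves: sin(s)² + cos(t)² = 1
(s, t) = (2, 3)

At (2, 2): both sides equal 1, so it holds there.

Substituting (2, 3) into the claim:
LHS = sin(2)² + cos(3)² ≈ 1.807
RHS = 1

Since LHS ≠ RHS, this pair disproves the claim, and no lexicographically smaller pair (s ≤ t, integers ≥ 2) does.

For instance (7, 8) is also a counterexample (LHS = cos(8)² + sin(7)² ≈ 0.4528, RHS = 1), but it's lexicographically larger.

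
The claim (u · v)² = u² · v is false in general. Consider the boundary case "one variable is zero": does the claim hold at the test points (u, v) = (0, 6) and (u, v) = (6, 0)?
Yes, holds at both test points

At (0, 6): LHS = 0, RHS = 0 → equal
At (6, 0): LHS = 0, RHS = 0 → equal

So the claim does hold at both of these boundary points, even though it is not an identity.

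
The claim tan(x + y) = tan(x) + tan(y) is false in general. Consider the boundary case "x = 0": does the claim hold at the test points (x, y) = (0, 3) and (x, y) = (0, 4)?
At (0, 3): LHS = tan(3) ≈ -0.1425, RHS = tan(3) ≈ -0.1425 → equal
At (0, 4): LHS = tan(4) ≈ 1.158, RHS = tan(4) ≈ 1.158 → equal

So the claim does hold at both of these boundary points, even though it is not an identity.

Answer: Yes, holds at both test points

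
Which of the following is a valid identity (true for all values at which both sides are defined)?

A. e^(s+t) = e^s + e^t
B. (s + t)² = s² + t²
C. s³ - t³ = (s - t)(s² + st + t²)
C

A: fails at (0, 1) — LHS = e ≈ 2.718, RHS = 1 + e ≈ 3.718.
B: fails at (1, 4) — LHS = 25, RHS = 17.
C: holds — e.g. at (6, 7), both sides equal -127.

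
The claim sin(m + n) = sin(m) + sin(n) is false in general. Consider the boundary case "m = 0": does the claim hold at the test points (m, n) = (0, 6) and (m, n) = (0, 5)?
At (0, 6): LHS = sin(6) ≈ -0.2794, RHS = sin(6) ≈ -0.2794 → equal
At (0, 5): LHS = sin(5) ≈ -0.9589, RHS = sin(5) ≈ -0.9589 → equal

So the claim does hold at both of these boundary points, even though it is not an identity.

Answer: Yes, holds at both test points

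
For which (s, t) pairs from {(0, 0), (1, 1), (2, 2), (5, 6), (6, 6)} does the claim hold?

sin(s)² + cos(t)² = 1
(0, 0), (1, 1), (2, 2), (6, 6)

Testing each pair:
(0, 0): LHS = 1, RHS = 1 → holds
(1, 1): LHS = cos(1)² + sin(1)² = 1, RHS = 1 → holds
(2, 2): LHS = cos(2)² + sin(2)² = 1, RHS = 1 → holds
(5, 6): LHS = sin(5)² + cos(6)² ≈ 1.841, RHS = 1 → fails
(6, 6): LHS = sin(6)² + cos(6)² = 1, RHS = 1 → holds

4 of 5 pairs satisfy the claim.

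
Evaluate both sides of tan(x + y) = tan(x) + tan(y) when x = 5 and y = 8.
LHS = tan(5 + 8) = tan(13) ≈ 0.463
RHS = tan(5) + tan(8) ≈ -10.18

LHS ≠ RHS (they differ by about 10.64), so the equation does not hold here.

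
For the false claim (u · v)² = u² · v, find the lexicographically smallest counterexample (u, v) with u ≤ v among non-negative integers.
At (0, 4): both sides equal 0, so it holds there.
At (0, 7): both sides equal 0, so it holds there.

Substituting (1, 2) into the claim:
LHS = (1 · 2)² = 4
RHS = 1² · 2 = 2

Since LHS ≠ RHS, this pair disproves the claim, and no lexicographically smaller pair (u ≤ v, non-negative integers) does.

For instance (5, 6) is also a counterexample (LHS = 900, RHS = 150), but it's lexicographically larger.

Answer: (u, v) = (1, 2)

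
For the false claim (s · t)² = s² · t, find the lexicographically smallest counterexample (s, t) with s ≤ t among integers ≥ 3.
(s, t) = (3, 3)

Substituting (3, 3) into the claim:
LHS = (3 · 3)² = 81
RHS = 3² · 3 = 27

Since LHS ≠ RHS, this pair disproves the claim, and no lexicographically smaller pair (s ≤ t, integers ≥ 3) does.

For instance (6, 10) is also a counterexample (LHS = 3600, RHS = 360), but it's lexicographically larger.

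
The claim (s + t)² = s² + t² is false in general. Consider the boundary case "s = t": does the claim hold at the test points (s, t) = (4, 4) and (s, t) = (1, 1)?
At (4, 4): LHS = 64 ≠ RHS = 32
At (1, 1): LHS = 4 ≠ RHS = 2

Answer: No, fails at both test points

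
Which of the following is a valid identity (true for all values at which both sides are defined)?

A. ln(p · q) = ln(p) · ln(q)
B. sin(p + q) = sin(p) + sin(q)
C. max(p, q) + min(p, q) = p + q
C

A: fails at (3, 5) — LHS = ln(15) ≈ 2.708, RHS = ln(3)·ln(5) ≈ 1.768.
B: fails at (3, 5) — LHS = sin(8) ≈ 0.9894, RHS = sin(5) + sin(3) ≈ -0.8178.
C: holds — e.g. at (6, 7), both sides equal 13.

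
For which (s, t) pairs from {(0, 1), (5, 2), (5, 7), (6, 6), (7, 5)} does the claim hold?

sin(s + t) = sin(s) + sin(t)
(0, 1)

Testing each pair:
(0, 1): LHS = sin(1) ≈ 0.8415, RHS = sin(1) ≈ 0.8415 → holds
(5, 2): LHS = sin(7) ≈ 0.657, RHS = sin(5) + sin(2) ≈ -0.04963 → fails
(5, 7): LHS = sin(12) ≈ -0.5366, RHS = sin(5) + sin(7) ≈ -0.3019 → fails
(6, 6): LHS = sin(12) ≈ -0.5366, RHS = 2·sin(6) ≈ -0.5588 → fails
(7, 5): LHS = sin(12) ≈ -0.5366, RHS = sin(5) + sin(7) ≈ -0.3019 → fails

1 of 5 pairs satisfies the claim.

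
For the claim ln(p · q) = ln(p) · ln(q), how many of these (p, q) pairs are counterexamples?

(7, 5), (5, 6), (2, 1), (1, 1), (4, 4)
Testing each pair:
(7, 5): LHS = ln(35) ≈ 3.555, RHS = ln(5)·ln(7) ≈ 3.132 → counterexample
(5, 6): LHS = ln(30) ≈ 3.401, RHS = ln(5)·ln(6) ≈ 2.884 → counterexample
(2, 1): LHS = ln(2) ≈ 0.6931, RHS = 0 → counterexample
(1, 1): LHS = 0, RHS = 0 → satisfies claim
(4, 4): LHS = ln(16) ≈ 2.773, RHS = ln(4)² ≈ 1.922 → counterexample

That makes 4 counterexamples.

Answer: 4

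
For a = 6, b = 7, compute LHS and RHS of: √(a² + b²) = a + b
LHS = √(6² + 7²) = √(85) ≈ 9.22
RHS = 6 + 7 = 13

LHS ≠ RHS (they differ by about 3.78), so the equation does not hold here.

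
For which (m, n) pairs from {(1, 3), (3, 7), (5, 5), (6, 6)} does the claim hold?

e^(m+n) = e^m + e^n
Testing each pair:
(1, 3): LHS = e^4 ≈ 54.6, RHS = e + e^3 ≈ 22.8 → fails
(3, 7): LHS = e^10 ≈ 22026.5, RHS = e^3 + e^7 ≈ 1117 → fails
(5, 5): LHS = e^10 ≈ 22026.5, RHS = 2·e^5 ≈ 296.8 → fails
(6, 6): LHS = e^12 ≈ 162754.8, RHS = 2·e^6 ≈ 806.9 → fails

No pair satisfies the claim.

Answer: None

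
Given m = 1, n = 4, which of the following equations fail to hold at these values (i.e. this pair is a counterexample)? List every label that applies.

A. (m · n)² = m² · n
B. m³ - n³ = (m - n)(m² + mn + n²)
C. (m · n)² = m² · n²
A

Evaluating each claim at the given values:
A. LHS = 16, RHS = 4 → fails here (LHS ≠ RHS)
B. LHS = -63, RHS = -63 → holds here (LHS = RHS)
C. LHS = 16, RHS = 16 → holds here (LHS = RHS)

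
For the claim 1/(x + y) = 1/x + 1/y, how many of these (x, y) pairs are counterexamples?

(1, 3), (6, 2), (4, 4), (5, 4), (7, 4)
Testing each pair:
(1, 3): LHS = 1/4, RHS = 4/3 → counterexample
(6, 2): LHS = 1/8, RHS = 2/3 → counterexample
(4, 4): LHS = 1/8, RHS = 1/2 → counterexample
(5, 4): LHS = 1/9, RHS = 9/20 → counterexample
(7, 4): LHS = 1/11, RHS = 11/28 → counterexample

That makes 5 counterexamples.

Answer: 5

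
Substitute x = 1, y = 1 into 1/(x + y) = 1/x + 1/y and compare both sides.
LHS = 1/(1 + 1) = 1/2
RHS = 1/1 + 1/1 = 2

LHS ≠ RHS, so the equation does not hold here.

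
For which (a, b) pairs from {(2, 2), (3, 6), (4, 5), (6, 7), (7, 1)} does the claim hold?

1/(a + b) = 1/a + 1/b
Testing each pair:
(2, 2): LHS = 1/4, RHS = 1 → fails
(3, 6): LHS = 1/9, RHS = 1/2 → fails
(4, 5): LHS = 1/9, RHS = 9/20 → fails
(6, 7): LHS = 1/13, RHS = 13/42 → fails
(7, 1): LHS = 1/8, RHS = 8/7 → fails

No pair satisfies the claim.

Answer: None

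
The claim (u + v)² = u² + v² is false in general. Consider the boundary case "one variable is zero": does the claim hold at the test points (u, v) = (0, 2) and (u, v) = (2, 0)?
Yes, holds at both test points

At (0, 2): LHS = 4, RHS = 4 → equal
At (2, 0): LHS = 4, RHS = 4 → equal

So the claim does hold at both of these boundary points, even though it is not an identity.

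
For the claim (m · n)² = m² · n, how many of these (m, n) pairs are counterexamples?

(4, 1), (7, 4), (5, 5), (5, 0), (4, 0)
2

Testing each pair:
(4, 1): LHS = 16, RHS = 16 → satisfies claim
(7, 4): LHS = 784, RHS = 196 → counterexample
(5, 5): LHS = 625, RHS = 125 → counterexample
(5, 0): LHS = 0, RHS = 0 → satisfies claim
(4, 0): LHS = 0, RHS = 0 → satisfies claim

That makes 2 counterexamples.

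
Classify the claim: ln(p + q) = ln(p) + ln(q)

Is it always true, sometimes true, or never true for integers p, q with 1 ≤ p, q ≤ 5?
Sometimes true

It holds at (p, q) = (2, 2) (both sides equal ln(4) ≈ 1.386), but fails at (p, q) = (4, 4) (LHS = ln(8) ≈ 2.079, RHS = 2·ln(4) ≈ 2.773).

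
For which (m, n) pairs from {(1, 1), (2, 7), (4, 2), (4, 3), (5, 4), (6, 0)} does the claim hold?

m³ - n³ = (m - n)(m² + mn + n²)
All pairs

Testing each pair:
(1, 1): LHS = 0, RHS = 0 → holds
(2, 7): LHS = -335, RHS = -335 → holds
(4, 2): LHS = 56, RHS = 56 → holds
(4, 3): LHS = 37, RHS = 37 → holds
(5, 4): LHS = 61, RHS = 61 → holds
(6, 0): LHS = 216, RHS = 216 → holds

Every pair satisfies the claim.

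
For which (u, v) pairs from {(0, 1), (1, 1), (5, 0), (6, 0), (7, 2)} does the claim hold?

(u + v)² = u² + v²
Testing each pair:
(0, 1): LHS = 1, RHS = 1 → holds
(1, 1): LHS = 4, RHS = 2 → fails
(5, 0): LHS = 25, RHS = 25 → holds
(6, 0): LHS = 36, RHS = 36 → holds
(7, 2): LHS = 81, RHS = 53 → fails

3 of 5 pairs satisfy the claim.

Answer: (0, 1), (5, 0), (6, 0)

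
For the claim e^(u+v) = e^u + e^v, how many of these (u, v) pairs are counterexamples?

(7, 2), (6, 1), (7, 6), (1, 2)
Testing each pair:
(7, 2): LHS = e^9 ≈ 8103, RHS = e^2 + e^7 ≈ 1104 → counterexample
(6, 1): LHS = e^7 ≈ 1097, RHS = e + e^6 ≈ 406.1 → counterexample
(7, 6): LHS = e^13 ≈ 442413.4, RHS = e^6 + e^7 ≈ 1500 → counterexample
(1, 2): LHS = e^3 ≈ 20.09, RHS = e + e^2 ≈ 10.11 → counterexample

That makes 4 counterexamples.

Answer: 4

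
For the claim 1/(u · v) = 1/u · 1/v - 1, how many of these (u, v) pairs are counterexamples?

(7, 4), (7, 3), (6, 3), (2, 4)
Testing each pair:
(7, 4): LHS = 1/28, RHS = -27/28 → counterexample
(7, 3): LHS = 1/21, RHS = -20/21 → counterexample
(6, 3): LHS = 1/18, RHS = -17/18 → counterexample
(2, 4): LHS = 1/8, RHS = -7/8 → counterexample

That makes 4 counterexamples.

Answer: 4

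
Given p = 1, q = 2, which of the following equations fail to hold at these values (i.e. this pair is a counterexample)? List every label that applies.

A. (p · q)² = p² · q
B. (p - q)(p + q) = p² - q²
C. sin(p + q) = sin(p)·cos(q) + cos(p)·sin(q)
A

Evaluating each claim at the given values:
A. LHS = 4, RHS = 2 → fails here (LHS ≠ RHS)
B. LHS = -3, RHS = -3 → holds here (LHS = RHS)
C. LHS = sin(3) ≈ 0.1411, RHS = sin(1)·cos(2) + sin(2)·cos(1) ≈ 0.1411 → holds here (LHS = RHS)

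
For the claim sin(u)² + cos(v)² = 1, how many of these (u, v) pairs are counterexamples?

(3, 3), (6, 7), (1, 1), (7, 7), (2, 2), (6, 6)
1

Testing each pair:
(3, 3): LHS = sin(3)² + cos(3)² = 1, RHS = 1 → satisfies claim
(6, 7): LHS = sin(6)² + cos(7)² ≈ 0.6464, RHS = 1 → counterexample
(1, 1): LHS = cos(1)² + sin(1)² = 1, RHS = 1 → satisfies claim
(7, 7): LHS = sin(7)² + cos(7)² = 1, RHS = 1 → satisfies claim
(2, 2): LHS = cos(2)² + sin(2)² = 1, RHS = 1 → satisfies claim
(6, 6): LHS = sin(6)² + cos(6)² = 1, RHS = 1 → satisfies claim

That makes 1 counterexample.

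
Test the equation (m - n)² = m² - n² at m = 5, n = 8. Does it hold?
Substituting m = 5, n = 8:

LHS = (5 - 8)² = 9
RHS = 5² - 8² = -39

LHS ≠ RHS, so the equation does not hold at this point.

Answer: Fails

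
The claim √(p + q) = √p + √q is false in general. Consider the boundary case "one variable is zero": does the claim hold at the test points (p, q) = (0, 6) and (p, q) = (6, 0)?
At (0, 6): LHS = √(6) ≈ 2.449, RHS = √(6) ≈ 2.449 → equal
At (6, 0): LHS = √(6) ≈ 2.449, RHS = √(6) ≈ 2.449 → equal

So the claim does hold at both of these boundary points, even though it is not an identity.

Answer: Yes, holds at both test points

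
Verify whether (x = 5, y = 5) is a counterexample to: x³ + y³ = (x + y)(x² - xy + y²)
Substituting x = 5, y = 5:
LHS = 5³ + 5³ = 250
RHS = (5 + 5)(5² - 5·5 + 5²) = 250

The sides agree, so this pair does not disprove the claim.

Answer: No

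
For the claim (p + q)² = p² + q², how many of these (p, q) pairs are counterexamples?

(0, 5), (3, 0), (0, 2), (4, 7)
Testing each pair:
(0, 5): LHS = 25, RHS = 25 → satisfies claim
(3, 0): LHS = 9, RHS = 9 → satisfies claim
(0, 2): LHS = 4, RHS = 4 → satisfies claim
(4, 7): LHS = 121, RHS = 65 → counterexample

That makes 1 counterexample.

Answer: 1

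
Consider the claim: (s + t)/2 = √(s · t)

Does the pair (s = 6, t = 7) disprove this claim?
Substituting s = 6, t = 7:
LHS = (6 + 7)/2 = 13/2
RHS = √(6 · 7) = √(42) ≈ 6.481

Since LHS ≠ RHS, this pair disproves the claim.

Answer: Yes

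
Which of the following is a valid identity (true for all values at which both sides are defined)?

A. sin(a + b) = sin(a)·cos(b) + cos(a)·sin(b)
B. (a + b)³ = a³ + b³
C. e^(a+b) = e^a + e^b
A

A: holds — e.g. at (2, 4), both sides equal sin(6) ≈ -0.2794.
B: fails at (1, 4) — LHS = 125, RHS = 65.
C: fails at (3, 3) — LHS = e^6 ≈ 403.4, RHS = 2·e^3 ≈ 40.17.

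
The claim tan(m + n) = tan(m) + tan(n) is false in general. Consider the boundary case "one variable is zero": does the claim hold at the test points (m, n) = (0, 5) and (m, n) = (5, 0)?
Yes, holds at both test points

At (0, 5): LHS = tan(5) ≈ -3.381, RHS = tan(5) ≈ -3.381 → equal
At (5, 0): LHS = tan(5) ≈ -3.381, RHS = tan(5) ≈ -3.381 → equal

So the claim does hold at both of these boundary points, even though it is not an identity.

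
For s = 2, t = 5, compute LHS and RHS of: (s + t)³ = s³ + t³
LHS = (2 + 5)³ = 343
RHS = 2³ + 5³ = 133

LHS ≠ RHS, so the equation does not hold here.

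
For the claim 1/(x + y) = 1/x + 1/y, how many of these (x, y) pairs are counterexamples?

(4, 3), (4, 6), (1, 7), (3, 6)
4

Testing each pair:
(4, 3): LHS = 1/7, RHS = 7/12 → counterexample
(4, 6): LHS = 1/10, RHS = 5/12 → counterexample
(1, 7): LHS = 1/8, RHS = 8/7 → counterexample
(3, 6): LHS = 1/9, RHS = 1/2 → counterexample

That makes 4 counterexamples.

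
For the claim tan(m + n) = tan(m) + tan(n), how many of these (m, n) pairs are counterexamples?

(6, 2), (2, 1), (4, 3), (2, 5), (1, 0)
Testing each pair:
(6, 2): LHS = tan(8) ≈ -6.8, RHS = tan(2) + tan(6) ≈ -2.476 → counterexample
(2, 1): LHS = tan(3) ≈ -0.1425, RHS = tan(2) + tan(1) ≈ -0.6276 → counterexample
(4, 3): LHS = tan(7) ≈ 0.8714, RHS = tan(3) + tan(4) ≈ 1.015 → counterexample
(2, 5): LHS = tan(7) ≈ 0.8714, RHS = tan(5) + tan(2) ≈ -5.566 → counterexample
(1, 0): LHS = tan(1) ≈ 1.557, RHS = tan(1) ≈ 1.557 → satisfies claim

That makes 4 counterexamples.

Answer: 4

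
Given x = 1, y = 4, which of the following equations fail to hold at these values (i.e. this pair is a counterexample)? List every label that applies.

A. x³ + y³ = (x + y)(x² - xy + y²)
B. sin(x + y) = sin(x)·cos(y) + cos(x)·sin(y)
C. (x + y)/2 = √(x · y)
C

Evaluating each claim at the given values:
A. LHS = 65, RHS = 65 → holds here (LHS = RHS)
B. LHS = sin(5) ≈ -0.9589, RHS = sin(1)·cos(4) + sin(4)·cos(1) ≈ -0.9589 → holds here (LHS = RHS)
C. LHS = 5/2, RHS = 2 → fails here (LHS ≠ RHS)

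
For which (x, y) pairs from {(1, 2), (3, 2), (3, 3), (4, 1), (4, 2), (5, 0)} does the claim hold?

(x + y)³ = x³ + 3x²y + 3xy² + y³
Testing each pair:
(1, 2): LHS = 27, RHS = 27 → holds
(3, 2): LHS = 125, RHS = 125 → holds
(3, 3): LHS = 216, RHS = 216 → holds
(4, 1): LHS = 125, RHS = 125 → holds
(4, 2): LHS = 216, RHS = 216 → holds
(5, 0): LHS = 125, RHS = 125 → holds

Every pair satisfies the claim.

Answer: All pairs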